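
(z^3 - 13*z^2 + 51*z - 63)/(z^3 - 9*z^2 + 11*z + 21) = (z - 3)/(z + 1)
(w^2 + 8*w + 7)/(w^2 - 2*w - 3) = (w + 7)/(w - 3)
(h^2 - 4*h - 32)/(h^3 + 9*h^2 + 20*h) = (h - 8)/(h*(h + 5))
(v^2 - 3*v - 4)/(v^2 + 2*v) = (v^2 - 3*v - 4)/(v*(v + 2))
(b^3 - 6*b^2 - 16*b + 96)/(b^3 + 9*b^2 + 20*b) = (b^2 - 10*b + 24)/(b*(b + 5))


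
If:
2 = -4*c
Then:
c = -1/2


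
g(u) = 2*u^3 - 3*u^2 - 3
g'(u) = 6*u^2 - 6*u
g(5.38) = 221.61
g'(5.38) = 141.39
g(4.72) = 140.47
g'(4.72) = 105.35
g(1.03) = -4.00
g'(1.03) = 0.19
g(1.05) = -3.99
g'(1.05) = 0.32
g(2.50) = 9.50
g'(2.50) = 22.50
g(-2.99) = -83.28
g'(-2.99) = 71.58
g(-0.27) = -3.26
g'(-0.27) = 2.06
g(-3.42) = -118.09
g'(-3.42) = 90.70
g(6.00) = 321.00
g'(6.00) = 180.00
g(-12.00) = -3891.00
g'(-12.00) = 936.00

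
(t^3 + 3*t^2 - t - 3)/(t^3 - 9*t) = (t^2 - 1)/(t*(t - 3))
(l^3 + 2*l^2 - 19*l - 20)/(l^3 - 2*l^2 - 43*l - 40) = (l - 4)/(l - 8)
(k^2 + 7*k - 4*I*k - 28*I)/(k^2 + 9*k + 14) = (k - 4*I)/(k + 2)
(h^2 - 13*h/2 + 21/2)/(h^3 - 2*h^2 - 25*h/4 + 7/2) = 2*(h - 3)/(2*h^2 + 3*h - 2)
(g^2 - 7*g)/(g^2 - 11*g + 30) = g*(g - 7)/(g^2 - 11*g + 30)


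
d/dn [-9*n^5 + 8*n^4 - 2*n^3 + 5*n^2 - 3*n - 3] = -45*n^4 + 32*n^3 - 6*n^2 + 10*n - 3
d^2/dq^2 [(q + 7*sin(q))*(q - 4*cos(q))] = -7*q*sin(q) + 4*q*cos(q) + 8*sin(q) + 56*sin(2*q) + 14*cos(q) + 2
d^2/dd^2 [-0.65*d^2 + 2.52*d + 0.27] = -1.30000000000000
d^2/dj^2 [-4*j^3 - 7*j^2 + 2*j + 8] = -24*j - 14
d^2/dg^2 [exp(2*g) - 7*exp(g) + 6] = (4*exp(g) - 7)*exp(g)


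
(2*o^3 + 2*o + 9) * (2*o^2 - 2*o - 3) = 4*o^5 - 4*o^4 - 2*o^3 + 14*o^2 - 24*o - 27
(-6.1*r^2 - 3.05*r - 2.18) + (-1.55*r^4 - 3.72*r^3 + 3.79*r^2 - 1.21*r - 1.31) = -1.55*r^4 - 3.72*r^3 - 2.31*r^2 - 4.26*r - 3.49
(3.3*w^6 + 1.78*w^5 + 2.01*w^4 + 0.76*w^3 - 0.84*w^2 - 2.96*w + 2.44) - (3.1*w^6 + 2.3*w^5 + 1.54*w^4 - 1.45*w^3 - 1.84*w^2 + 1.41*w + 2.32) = 0.2*w^6 - 0.52*w^5 + 0.47*w^4 + 2.21*w^3 + 1.0*w^2 - 4.37*w + 0.12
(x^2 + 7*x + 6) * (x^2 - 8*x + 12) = x^4 - x^3 - 38*x^2 + 36*x + 72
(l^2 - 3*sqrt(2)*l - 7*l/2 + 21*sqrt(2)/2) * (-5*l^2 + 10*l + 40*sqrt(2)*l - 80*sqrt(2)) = -5*l^4 + 55*l^3/2 + 55*sqrt(2)*l^3 - 605*sqrt(2)*l^2/2 - 275*l^2 + 385*sqrt(2)*l + 1320*l - 1680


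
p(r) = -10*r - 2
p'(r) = -10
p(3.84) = -40.40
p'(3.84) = -10.00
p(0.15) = -3.50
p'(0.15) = -10.00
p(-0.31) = 1.10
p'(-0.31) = -10.00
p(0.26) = -4.60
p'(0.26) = -10.00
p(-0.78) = 5.80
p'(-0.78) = -10.00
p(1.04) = -12.40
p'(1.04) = -10.00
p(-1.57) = 13.70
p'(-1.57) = -10.00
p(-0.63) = 4.30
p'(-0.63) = -10.00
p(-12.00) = 118.00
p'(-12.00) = -10.00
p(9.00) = -92.00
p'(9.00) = -10.00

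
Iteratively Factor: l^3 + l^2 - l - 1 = (l + 1)*(l^2 - 1) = (l - 1)*(l + 1)*(l + 1)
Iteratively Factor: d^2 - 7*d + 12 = (d - 4)*(d - 3)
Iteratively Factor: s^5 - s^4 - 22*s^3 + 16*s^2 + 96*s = (s + 2)*(s^4 - 3*s^3 - 16*s^2 + 48*s) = s*(s + 2)*(s^3 - 3*s^2 - 16*s + 48) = s*(s + 2)*(s + 4)*(s^2 - 7*s + 12) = s*(s - 4)*(s + 2)*(s + 4)*(s - 3)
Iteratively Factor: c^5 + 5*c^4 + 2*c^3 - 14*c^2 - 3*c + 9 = (c + 3)*(c^4 + 2*c^3 - 4*c^2 - 2*c + 3) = (c - 1)*(c + 3)*(c^3 + 3*c^2 - c - 3) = (c - 1)*(c + 1)*(c + 3)*(c^2 + 2*c - 3) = (c - 1)^2*(c + 1)*(c + 3)*(c + 3)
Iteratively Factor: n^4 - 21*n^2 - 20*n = (n + 4)*(n^3 - 4*n^2 - 5*n) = (n - 5)*(n + 4)*(n^2 + n) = n*(n - 5)*(n + 4)*(n + 1)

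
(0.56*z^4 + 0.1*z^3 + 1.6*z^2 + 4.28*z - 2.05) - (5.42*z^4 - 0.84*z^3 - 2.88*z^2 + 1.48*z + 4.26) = -4.86*z^4 + 0.94*z^3 + 4.48*z^2 + 2.8*z - 6.31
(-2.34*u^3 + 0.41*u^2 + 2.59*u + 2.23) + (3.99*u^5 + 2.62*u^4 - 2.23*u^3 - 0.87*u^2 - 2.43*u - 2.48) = 3.99*u^5 + 2.62*u^4 - 4.57*u^3 - 0.46*u^2 + 0.16*u - 0.25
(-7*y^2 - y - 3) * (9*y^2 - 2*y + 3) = -63*y^4 + 5*y^3 - 46*y^2 + 3*y - 9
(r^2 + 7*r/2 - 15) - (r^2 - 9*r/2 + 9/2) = 8*r - 39/2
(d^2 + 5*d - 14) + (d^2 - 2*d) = 2*d^2 + 3*d - 14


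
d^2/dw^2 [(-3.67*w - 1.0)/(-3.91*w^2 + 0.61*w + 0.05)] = ((-86.0982*w - 3.3426)*(-3.91*w^2 + 0.61*w + 0.05) - (3.67*w + 1.0)*(7.82*w - 0.61)*(15.64*w - 1.22))/(-3.91*w^2 + 0.61*w + 0.05)^3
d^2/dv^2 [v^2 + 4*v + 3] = 2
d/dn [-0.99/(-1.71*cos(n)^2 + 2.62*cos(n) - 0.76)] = (3.3858*cos(n) - 2.5938)*sin(n)/(1.71*cos(n)^2 - 2.62*cos(n) + 0.76)^2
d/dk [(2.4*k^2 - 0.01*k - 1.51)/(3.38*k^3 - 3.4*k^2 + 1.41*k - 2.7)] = (-8.112*k^4 + 0.0676000000000023*k^3 + 18.6614*k^2 - 23.228*k + 2.1561)/(11.4244*k^6 - 22.984*k^5 + 21.0916*k^4 - 27.84*k^3 + 20.3481*k^2 - 7.614*k + 7.29)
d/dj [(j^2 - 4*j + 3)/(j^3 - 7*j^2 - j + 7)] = (-j^2 + 6*j - 25)/(j^4 - 12*j^3 + 22*j^2 + 84*j + 49)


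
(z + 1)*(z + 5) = z^2 + 6*z + 5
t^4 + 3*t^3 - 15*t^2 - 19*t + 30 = (t - 3)*(t - 1)*(t + 2)*(t + 5)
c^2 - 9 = (c - 3)*(c + 3)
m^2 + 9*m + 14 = (m + 2)*(m + 7)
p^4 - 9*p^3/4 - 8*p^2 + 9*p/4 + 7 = (p - 4)*(p - 1)*(p + 1)*(p + 7/4)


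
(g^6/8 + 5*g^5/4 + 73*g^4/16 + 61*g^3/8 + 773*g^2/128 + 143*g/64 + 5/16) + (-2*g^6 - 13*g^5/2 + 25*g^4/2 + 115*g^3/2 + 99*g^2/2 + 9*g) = -15*g^6/8 - 21*g^5/4 + 273*g^4/16 + 521*g^3/8 + 7109*g^2/128 + 719*g/64 + 5/16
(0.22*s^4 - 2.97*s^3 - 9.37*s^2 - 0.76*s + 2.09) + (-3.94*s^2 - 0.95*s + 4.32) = 0.22*s^4 - 2.97*s^3 - 13.31*s^2 - 1.71*s + 6.41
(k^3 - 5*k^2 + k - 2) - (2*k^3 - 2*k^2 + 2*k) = -k^3 - 3*k^2 - k - 2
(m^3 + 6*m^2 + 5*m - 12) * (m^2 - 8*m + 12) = m^5 - 2*m^4 - 31*m^3 + 20*m^2 + 156*m - 144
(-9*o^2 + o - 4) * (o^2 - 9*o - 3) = -9*o^4 + 82*o^3 + 14*o^2 + 33*o + 12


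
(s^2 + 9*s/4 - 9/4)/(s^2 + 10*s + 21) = (s - 3/4)/(s + 7)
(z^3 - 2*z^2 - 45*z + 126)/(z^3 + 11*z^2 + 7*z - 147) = (z - 6)/(z + 7)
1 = 1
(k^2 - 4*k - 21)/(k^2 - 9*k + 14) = (k + 3)/(k - 2)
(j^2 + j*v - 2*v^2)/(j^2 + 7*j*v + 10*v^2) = (j - v)/(j + 5*v)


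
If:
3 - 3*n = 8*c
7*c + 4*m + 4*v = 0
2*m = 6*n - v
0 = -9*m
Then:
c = 8/19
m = 0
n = -7/57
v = -14/19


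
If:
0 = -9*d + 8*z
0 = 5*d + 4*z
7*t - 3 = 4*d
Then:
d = 0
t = 3/7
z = 0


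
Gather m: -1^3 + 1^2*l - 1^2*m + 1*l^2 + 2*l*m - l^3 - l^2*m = -l^3 + l^2 + l + m*(-l^2 + 2*l - 1) - 1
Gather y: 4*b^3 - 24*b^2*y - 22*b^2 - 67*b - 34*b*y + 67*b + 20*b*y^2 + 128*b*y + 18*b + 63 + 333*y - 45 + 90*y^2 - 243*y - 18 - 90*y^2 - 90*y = 4*b^3 - 22*b^2 + 20*b*y^2 + 18*b + y*(-24*b^2 + 94*b)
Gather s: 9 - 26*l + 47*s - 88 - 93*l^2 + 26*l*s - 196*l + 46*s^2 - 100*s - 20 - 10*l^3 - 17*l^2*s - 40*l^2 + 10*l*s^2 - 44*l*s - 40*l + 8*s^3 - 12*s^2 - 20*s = -10*l^3 - 133*l^2 - 262*l + 8*s^3 + s^2*(10*l + 34) + s*(-17*l^2 - 18*l - 73) - 99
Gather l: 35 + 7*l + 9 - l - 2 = 6*l + 42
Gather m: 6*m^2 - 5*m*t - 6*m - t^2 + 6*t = 6*m^2 + m*(-5*t - 6) - t^2 + 6*t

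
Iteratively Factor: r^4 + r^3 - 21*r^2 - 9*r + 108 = (r + 4)*(r^3 - 3*r^2 - 9*r + 27) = (r - 3)*(r + 4)*(r^2 - 9) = (r - 3)^2*(r + 4)*(r + 3)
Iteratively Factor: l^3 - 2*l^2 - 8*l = (l - 4)*(l^2 + 2*l) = (l - 4)*(l + 2)*(l)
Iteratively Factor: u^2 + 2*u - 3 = (u - 1)*(u + 3)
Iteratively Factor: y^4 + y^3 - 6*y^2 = (y + 3)*(y^3 - 2*y^2) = y*(y + 3)*(y^2 - 2*y) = y^2*(y + 3)*(y - 2)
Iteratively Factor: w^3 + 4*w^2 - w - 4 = (w + 1)*(w^2 + 3*w - 4) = (w - 1)*(w + 1)*(w + 4)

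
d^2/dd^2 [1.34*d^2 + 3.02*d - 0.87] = 2.68000000000000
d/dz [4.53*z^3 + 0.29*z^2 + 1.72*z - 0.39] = 13.59*z^2 + 0.58*z + 1.72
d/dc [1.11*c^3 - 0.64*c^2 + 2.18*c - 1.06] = 3.33*c^2 - 1.28*c + 2.18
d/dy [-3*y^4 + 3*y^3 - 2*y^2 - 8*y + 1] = -12*y^3 + 9*y^2 - 4*y - 8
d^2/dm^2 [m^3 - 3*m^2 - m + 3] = 6*m - 6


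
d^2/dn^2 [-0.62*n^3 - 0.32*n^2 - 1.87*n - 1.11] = -3.72*n - 0.64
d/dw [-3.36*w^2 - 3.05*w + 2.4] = -6.72*w - 3.05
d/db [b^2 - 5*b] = 2*b - 5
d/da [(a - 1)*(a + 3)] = 2*a + 2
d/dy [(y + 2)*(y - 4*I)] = 2*y + 2 - 4*I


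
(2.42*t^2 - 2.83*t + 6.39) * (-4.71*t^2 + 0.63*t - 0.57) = -11.3982*t^4 + 14.8539*t^3 - 33.2592*t^2 + 5.6388*t - 3.6423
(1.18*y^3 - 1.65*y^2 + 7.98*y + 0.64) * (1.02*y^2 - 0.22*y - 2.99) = 1.2036*y^5 - 1.9426*y^4 + 4.9744*y^3 + 3.8307*y^2 - 24.001*y - 1.9136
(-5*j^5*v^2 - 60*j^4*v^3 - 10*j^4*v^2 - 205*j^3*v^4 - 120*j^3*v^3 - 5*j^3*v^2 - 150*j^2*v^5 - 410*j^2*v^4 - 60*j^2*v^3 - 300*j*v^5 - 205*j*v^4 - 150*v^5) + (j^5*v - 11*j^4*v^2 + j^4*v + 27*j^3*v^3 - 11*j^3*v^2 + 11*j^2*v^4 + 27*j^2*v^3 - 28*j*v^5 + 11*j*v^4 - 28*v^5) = -5*j^5*v^2 + j^5*v - 60*j^4*v^3 - 21*j^4*v^2 + j^4*v - 205*j^3*v^4 - 93*j^3*v^3 - 16*j^3*v^2 - 150*j^2*v^5 - 399*j^2*v^4 - 33*j^2*v^3 - 328*j*v^5 - 194*j*v^4 - 178*v^5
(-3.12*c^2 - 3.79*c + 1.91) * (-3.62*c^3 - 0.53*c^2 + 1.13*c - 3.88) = 11.2944*c^5 + 15.3734*c^4 - 8.4311*c^3 + 6.8106*c^2 + 16.8635*c - 7.4108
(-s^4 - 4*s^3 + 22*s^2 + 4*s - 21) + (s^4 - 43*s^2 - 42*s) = -4*s^3 - 21*s^2 - 38*s - 21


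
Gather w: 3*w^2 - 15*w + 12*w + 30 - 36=3*w^2 - 3*w - 6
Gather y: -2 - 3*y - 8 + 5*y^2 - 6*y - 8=5*y^2 - 9*y - 18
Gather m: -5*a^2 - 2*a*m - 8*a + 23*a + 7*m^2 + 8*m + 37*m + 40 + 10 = -5*a^2 + 15*a + 7*m^2 + m*(45 - 2*a) + 50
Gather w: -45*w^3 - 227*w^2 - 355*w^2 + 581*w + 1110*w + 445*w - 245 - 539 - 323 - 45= -45*w^3 - 582*w^2 + 2136*w - 1152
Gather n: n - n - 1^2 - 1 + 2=0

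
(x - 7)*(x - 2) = x^2 - 9*x + 14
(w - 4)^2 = w^2 - 8*w + 16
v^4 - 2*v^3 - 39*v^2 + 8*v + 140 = (v - 7)*(v - 2)*(v + 2)*(v + 5)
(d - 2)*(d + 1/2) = d^2 - 3*d/2 - 1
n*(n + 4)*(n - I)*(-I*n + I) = -I*n^4 - n^3 - 3*I*n^3 - 3*n^2 + 4*I*n^2 + 4*n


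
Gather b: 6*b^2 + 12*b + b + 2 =6*b^2 + 13*b + 2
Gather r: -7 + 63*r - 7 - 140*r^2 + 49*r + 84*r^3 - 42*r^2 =84*r^3 - 182*r^2 + 112*r - 14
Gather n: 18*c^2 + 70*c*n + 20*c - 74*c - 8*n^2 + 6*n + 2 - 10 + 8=18*c^2 - 54*c - 8*n^2 + n*(70*c + 6)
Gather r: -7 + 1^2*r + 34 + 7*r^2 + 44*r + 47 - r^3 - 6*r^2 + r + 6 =-r^3 + r^2 + 46*r + 80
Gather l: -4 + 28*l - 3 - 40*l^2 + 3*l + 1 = -40*l^2 + 31*l - 6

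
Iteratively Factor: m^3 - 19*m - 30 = (m + 3)*(m^2 - 3*m - 10) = (m - 5)*(m + 3)*(m + 2)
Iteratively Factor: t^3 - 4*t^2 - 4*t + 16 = (t - 2)*(t^2 - 2*t - 8) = (t - 4)*(t - 2)*(t + 2)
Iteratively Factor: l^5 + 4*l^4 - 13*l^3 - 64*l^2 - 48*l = (l)*(l^4 + 4*l^3 - 13*l^2 - 64*l - 48) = l*(l + 3)*(l^3 + l^2 - 16*l - 16) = l*(l - 4)*(l + 3)*(l^2 + 5*l + 4) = l*(l - 4)*(l + 3)*(l + 4)*(l + 1)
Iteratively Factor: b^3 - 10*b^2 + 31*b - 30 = (b - 5)*(b^2 - 5*b + 6) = (b - 5)*(b - 3)*(b - 2)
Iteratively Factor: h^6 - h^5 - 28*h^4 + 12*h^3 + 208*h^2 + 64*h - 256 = (h + 2)*(h^5 - 3*h^4 - 22*h^3 + 56*h^2 + 96*h - 128) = (h - 1)*(h + 2)*(h^4 - 2*h^3 - 24*h^2 + 32*h + 128) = (h - 1)*(h + 2)^2*(h^3 - 4*h^2 - 16*h + 64) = (h - 4)*(h - 1)*(h + 2)^2*(h^2 - 16) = (h - 4)*(h - 1)*(h + 2)^2*(h + 4)*(h - 4)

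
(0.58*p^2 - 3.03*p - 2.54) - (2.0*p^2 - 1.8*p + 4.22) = -1.42*p^2 - 1.23*p - 6.76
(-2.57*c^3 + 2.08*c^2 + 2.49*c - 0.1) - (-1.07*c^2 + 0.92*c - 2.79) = -2.57*c^3 + 3.15*c^2 + 1.57*c + 2.69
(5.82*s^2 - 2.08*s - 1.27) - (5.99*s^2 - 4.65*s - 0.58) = -0.17*s^2 + 2.57*s - 0.69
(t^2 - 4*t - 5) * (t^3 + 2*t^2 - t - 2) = t^5 - 2*t^4 - 14*t^3 - 8*t^2 + 13*t + 10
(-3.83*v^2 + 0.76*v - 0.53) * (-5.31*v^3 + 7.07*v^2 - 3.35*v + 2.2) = 20.3373*v^5 - 31.1137*v^4 + 21.018*v^3 - 14.7191*v^2 + 3.4475*v - 1.166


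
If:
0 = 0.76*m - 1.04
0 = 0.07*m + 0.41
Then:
No Solution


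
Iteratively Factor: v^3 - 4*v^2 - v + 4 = (v - 4)*(v^2 - 1) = (v - 4)*(v - 1)*(v + 1)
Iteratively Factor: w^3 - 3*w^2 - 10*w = (w)*(w^2 - 3*w - 10) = w*(w + 2)*(w - 5)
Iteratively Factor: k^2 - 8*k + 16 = (k - 4)*(k - 4)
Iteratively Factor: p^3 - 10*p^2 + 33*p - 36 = (p - 3)*(p^2 - 7*p + 12) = (p - 3)^2*(p - 4)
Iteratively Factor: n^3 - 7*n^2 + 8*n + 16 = (n - 4)*(n^2 - 3*n - 4) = (n - 4)^2*(n + 1)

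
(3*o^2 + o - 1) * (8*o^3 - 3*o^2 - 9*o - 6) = 24*o^5 - o^4 - 38*o^3 - 24*o^2 + 3*o + 6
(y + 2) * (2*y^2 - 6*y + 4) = 2*y^3 - 2*y^2 - 8*y + 8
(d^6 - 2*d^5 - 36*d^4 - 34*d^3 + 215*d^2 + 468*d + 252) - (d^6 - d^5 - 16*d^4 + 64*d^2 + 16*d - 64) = -d^5 - 20*d^4 - 34*d^3 + 151*d^2 + 452*d + 316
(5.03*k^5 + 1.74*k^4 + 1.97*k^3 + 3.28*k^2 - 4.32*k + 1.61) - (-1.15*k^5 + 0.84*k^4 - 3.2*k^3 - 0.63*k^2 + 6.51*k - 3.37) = 6.18*k^5 + 0.9*k^4 + 5.17*k^3 + 3.91*k^2 - 10.83*k + 4.98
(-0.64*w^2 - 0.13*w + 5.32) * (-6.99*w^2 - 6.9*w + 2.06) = 4.4736*w^4 + 5.3247*w^3 - 37.6082*w^2 - 36.9758*w + 10.9592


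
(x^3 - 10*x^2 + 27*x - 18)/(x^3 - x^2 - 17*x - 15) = (-x^3 + 10*x^2 - 27*x + 18)/(-x^3 + x^2 + 17*x + 15)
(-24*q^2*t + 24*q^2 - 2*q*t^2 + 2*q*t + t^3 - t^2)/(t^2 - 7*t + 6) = (-24*q^2 - 2*q*t + t^2)/(t - 6)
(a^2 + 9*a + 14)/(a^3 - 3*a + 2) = (a + 7)/(a^2 - 2*a + 1)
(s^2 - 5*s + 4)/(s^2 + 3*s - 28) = (s - 1)/(s + 7)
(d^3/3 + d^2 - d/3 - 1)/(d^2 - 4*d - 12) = (-d^3 - 3*d^2 + d + 3)/(3*(-d^2 + 4*d + 12))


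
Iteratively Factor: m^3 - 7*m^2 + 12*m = (m - 3)*(m^2 - 4*m) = m*(m - 3)*(m - 4)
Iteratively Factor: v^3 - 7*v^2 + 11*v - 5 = (v - 1)*(v^2 - 6*v + 5) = (v - 5)*(v - 1)*(v - 1)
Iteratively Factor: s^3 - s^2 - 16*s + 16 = (s + 4)*(s^2 - 5*s + 4) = (s - 1)*(s + 4)*(s - 4)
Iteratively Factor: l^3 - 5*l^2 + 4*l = (l)*(l^2 - 5*l + 4) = l*(l - 4)*(l - 1)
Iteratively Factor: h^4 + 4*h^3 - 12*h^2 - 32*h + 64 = (h + 4)*(h^3 - 12*h + 16) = (h - 2)*(h + 4)*(h^2 + 2*h - 8) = (h - 2)*(h + 4)^2*(h - 2)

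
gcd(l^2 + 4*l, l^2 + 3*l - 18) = 1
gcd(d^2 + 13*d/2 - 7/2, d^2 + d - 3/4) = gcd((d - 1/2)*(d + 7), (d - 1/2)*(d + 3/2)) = d - 1/2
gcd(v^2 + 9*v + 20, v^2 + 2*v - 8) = v + 4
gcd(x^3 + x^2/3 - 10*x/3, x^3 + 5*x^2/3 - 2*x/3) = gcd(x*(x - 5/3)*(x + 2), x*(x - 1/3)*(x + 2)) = x^2 + 2*x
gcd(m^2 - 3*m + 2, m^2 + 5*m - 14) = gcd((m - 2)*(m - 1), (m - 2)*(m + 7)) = m - 2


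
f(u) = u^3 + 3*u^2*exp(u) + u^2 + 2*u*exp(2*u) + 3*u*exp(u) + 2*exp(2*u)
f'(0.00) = 9.00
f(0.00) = 2.00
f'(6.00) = 4949329.49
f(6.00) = 2329651.11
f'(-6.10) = 99.56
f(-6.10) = -189.56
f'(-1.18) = 0.88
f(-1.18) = -0.09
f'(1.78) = 643.56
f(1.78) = 292.35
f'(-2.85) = 18.75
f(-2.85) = -14.12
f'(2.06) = 1162.34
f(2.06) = 538.10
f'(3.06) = 9581.39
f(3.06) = 4526.41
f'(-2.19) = 9.71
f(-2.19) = -4.86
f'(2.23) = 1663.06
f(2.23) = 775.73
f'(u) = 3*u^2*exp(u) + 3*u^2 + 4*u*exp(2*u) + 9*u*exp(u) + 2*u + 6*exp(2*u) + 3*exp(u)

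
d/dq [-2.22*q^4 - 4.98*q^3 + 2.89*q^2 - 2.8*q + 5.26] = -8.88*q^3 - 14.94*q^2 + 5.78*q - 2.8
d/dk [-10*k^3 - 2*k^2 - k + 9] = -30*k^2 - 4*k - 1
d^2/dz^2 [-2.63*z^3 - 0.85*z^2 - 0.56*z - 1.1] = -15.78*z - 1.7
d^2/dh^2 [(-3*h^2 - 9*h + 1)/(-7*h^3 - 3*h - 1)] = 6*(49*h^6 + 441*h^5 - 161*h^4 - 112*h^3 - 147*h^2 + 7*h - 11)/(343*h^9 + 441*h^7 + 147*h^6 + 189*h^5 + 126*h^4 + 48*h^3 + 27*h^2 + 9*h + 1)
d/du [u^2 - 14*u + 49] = 2*u - 14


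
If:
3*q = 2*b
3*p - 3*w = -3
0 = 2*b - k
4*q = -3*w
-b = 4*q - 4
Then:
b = 12/11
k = 24/11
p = -65/33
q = 8/11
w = -32/33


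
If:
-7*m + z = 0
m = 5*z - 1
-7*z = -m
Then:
No Solution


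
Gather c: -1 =-1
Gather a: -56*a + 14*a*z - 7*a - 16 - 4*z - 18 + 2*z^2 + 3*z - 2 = a*(14*z - 63) + 2*z^2 - z - 36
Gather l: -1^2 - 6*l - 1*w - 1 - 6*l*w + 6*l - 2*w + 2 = -6*l*w - 3*w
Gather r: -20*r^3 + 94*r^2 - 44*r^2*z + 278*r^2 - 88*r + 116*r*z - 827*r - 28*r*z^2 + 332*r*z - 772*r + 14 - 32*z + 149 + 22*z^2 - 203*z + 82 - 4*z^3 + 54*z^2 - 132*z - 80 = -20*r^3 + r^2*(372 - 44*z) + r*(-28*z^2 + 448*z - 1687) - 4*z^3 + 76*z^2 - 367*z + 165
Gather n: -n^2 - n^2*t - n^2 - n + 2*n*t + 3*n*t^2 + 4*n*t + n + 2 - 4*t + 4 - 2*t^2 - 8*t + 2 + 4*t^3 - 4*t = n^2*(-t - 2) + n*(3*t^2 + 6*t) + 4*t^3 - 2*t^2 - 16*t + 8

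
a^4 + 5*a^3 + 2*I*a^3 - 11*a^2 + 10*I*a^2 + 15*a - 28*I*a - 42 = (a - 2)*(a + 7)*(a - I)*(a + 3*I)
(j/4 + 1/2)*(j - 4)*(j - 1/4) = j^3/4 - 9*j^2/16 - 15*j/8 + 1/2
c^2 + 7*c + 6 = (c + 1)*(c + 6)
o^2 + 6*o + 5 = (o + 1)*(o + 5)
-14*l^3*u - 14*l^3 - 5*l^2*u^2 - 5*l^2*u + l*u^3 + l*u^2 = (-7*l + u)*(2*l + u)*(l*u + l)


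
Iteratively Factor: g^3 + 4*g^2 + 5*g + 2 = (g + 1)*(g^2 + 3*g + 2) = (g + 1)*(g + 2)*(g + 1)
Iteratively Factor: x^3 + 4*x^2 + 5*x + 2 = (x + 1)*(x^2 + 3*x + 2) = (x + 1)*(x + 2)*(x + 1)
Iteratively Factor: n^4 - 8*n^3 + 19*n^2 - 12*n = (n)*(n^3 - 8*n^2 + 19*n - 12) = n*(n - 3)*(n^2 - 5*n + 4) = n*(n - 4)*(n - 3)*(n - 1)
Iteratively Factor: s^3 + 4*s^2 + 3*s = (s)*(s^2 + 4*s + 3) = s*(s + 3)*(s + 1)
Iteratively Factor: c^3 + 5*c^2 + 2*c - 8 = (c - 1)*(c^2 + 6*c + 8) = (c - 1)*(c + 2)*(c + 4)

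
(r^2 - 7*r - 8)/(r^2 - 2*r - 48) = (r + 1)/(r + 6)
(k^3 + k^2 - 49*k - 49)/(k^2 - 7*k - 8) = (k^2 - 49)/(k - 8)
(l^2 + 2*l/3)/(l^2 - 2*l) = (l + 2/3)/(l - 2)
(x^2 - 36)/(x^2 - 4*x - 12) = (x + 6)/(x + 2)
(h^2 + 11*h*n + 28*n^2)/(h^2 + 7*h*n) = (h + 4*n)/h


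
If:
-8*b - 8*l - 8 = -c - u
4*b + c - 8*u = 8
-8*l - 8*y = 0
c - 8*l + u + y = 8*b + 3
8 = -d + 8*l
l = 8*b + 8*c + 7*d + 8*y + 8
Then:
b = -4819/552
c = -2021/138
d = 32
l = 5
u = -331/46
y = -5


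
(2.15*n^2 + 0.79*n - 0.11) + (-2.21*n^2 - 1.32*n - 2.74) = -0.0600000000000001*n^2 - 0.53*n - 2.85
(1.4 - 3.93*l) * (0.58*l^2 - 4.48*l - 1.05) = -2.2794*l^3 + 18.4184*l^2 - 2.1455*l - 1.47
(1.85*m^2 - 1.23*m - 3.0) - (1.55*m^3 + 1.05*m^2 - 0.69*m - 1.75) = -1.55*m^3 + 0.8*m^2 - 0.54*m - 1.25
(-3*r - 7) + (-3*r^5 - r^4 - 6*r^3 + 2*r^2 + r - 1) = -3*r^5 - r^4 - 6*r^3 + 2*r^2 - 2*r - 8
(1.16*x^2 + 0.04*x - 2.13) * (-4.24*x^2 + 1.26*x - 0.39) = -4.9184*x^4 + 1.292*x^3 + 8.6292*x^2 - 2.6994*x + 0.8307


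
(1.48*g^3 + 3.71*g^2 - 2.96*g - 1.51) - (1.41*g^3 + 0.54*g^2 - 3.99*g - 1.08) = 0.0700000000000001*g^3 + 3.17*g^2 + 1.03*g - 0.43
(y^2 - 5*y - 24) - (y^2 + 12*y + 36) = -17*y - 60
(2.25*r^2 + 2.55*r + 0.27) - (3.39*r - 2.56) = 2.25*r^2 - 0.84*r + 2.83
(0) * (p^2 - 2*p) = 0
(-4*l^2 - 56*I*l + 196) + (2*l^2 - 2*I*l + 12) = -2*l^2 - 58*I*l + 208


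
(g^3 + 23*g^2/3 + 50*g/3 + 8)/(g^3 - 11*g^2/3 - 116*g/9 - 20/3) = 3*(g^2 + 7*g + 12)/(3*g^2 - 13*g - 30)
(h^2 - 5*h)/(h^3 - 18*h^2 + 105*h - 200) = h/(h^2 - 13*h + 40)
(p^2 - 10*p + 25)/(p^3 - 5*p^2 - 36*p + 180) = (p - 5)/(p^2 - 36)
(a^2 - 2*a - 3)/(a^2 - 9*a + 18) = (a + 1)/(a - 6)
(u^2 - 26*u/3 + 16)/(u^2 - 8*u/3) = (u - 6)/u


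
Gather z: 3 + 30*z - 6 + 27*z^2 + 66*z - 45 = 27*z^2 + 96*z - 48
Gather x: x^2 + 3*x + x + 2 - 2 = x^2 + 4*x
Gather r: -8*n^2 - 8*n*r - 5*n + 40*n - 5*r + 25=-8*n^2 + 35*n + r*(-8*n - 5) + 25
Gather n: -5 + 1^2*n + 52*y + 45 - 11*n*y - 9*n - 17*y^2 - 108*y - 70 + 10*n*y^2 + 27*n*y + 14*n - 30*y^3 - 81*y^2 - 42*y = n*(10*y^2 + 16*y + 6) - 30*y^3 - 98*y^2 - 98*y - 30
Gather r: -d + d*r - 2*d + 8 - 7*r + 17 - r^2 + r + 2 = -3*d - r^2 + r*(d - 6) + 27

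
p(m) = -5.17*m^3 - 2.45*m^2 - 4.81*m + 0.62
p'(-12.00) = -2179.45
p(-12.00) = 8639.30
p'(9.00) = -1305.22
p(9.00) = -4010.05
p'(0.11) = -5.54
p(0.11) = 0.05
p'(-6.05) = -542.87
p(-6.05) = 1084.92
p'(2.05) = -80.04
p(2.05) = -64.08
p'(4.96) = -410.68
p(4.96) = -714.38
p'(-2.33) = -77.60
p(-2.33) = 63.92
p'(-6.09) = -550.21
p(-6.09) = 1106.78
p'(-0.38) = -5.19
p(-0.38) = 2.38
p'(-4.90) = -353.20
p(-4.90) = 573.61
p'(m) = -15.51*m^2 - 4.9*m - 4.81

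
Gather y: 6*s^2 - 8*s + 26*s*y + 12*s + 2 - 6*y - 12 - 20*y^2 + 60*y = 6*s^2 + 4*s - 20*y^2 + y*(26*s + 54) - 10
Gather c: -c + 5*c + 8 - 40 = 4*c - 32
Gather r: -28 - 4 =-32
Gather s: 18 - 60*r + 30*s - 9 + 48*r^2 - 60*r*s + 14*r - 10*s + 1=48*r^2 - 46*r + s*(20 - 60*r) + 10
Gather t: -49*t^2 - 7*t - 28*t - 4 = -49*t^2 - 35*t - 4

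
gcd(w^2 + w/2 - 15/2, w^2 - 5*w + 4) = 1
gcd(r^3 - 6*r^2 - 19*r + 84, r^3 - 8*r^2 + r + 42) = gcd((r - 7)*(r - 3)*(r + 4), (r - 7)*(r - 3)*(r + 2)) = r^2 - 10*r + 21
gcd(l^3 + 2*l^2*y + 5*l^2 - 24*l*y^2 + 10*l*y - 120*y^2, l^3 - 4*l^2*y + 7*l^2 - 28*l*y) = -l + 4*y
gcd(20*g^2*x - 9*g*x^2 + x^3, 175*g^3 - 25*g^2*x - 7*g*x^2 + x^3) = -5*g + x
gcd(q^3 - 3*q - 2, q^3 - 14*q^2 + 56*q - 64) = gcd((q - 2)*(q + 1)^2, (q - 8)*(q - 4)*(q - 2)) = q - 2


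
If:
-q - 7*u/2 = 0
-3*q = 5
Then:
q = -5/3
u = 10/21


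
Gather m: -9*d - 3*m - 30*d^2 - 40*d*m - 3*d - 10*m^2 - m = -30*d^2 - 12*d - 10*m^2 + m*(-40*d - 4)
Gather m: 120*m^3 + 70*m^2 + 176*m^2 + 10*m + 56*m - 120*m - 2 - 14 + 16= 120*m^3 + 246*m^2 - 54*m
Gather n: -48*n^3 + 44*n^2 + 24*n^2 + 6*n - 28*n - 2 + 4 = -48*n^3 + 68*n^2 - 22*n + 2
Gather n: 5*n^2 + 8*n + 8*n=5*n^2 + 16*n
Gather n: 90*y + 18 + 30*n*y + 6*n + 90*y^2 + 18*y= n*(30*y + 6) + 90*y^2 + 108*y + 18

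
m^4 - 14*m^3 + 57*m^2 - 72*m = m*(m - 8)*(m - 3)^2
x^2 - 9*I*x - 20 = (x - 5*I)*(x - 4*I)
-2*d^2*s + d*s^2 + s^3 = s*(-d + s)*(2*d + s)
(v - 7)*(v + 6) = v^2 - v - 42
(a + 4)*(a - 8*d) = a^2 - 8*a*d + 4*a - 32*d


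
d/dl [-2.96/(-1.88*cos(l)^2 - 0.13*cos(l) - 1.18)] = (11.1296*cos(l) + 0.3848)*sin(l)/(1.88*cos(l)^2 + 0.13*cos(l) + 1.18)^2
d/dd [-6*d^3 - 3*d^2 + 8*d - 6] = -18*d^2 - 6*d + 8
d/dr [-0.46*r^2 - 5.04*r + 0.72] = -0.92*r - 5.04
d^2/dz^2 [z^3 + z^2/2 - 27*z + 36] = 6*z + 1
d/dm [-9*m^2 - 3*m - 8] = -18*m - 3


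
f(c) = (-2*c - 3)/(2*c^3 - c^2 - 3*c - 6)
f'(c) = (-2*c - 3)*(-6*c^2 + 2*c + 3)/(2*c^3 - c^2 - 3*c - 6)^2 - 2/(2*c^3 - c^2 - 3*c - 6)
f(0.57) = 0.54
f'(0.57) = 0.11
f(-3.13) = -0.05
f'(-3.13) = -0.01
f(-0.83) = 0.25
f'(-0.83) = 0.51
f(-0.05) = 0.50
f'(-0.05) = 0.10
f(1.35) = 0.82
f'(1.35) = 0.91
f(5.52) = -0.05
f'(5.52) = 0.02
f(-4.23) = -0.03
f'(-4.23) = -0.01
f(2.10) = -3.97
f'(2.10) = 41.13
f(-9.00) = -0.00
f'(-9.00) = 0.00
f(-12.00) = -0.00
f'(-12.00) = 0.00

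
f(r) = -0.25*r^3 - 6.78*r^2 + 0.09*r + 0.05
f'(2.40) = -36.77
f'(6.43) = -118.11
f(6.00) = -297.49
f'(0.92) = -13.02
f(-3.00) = -54.49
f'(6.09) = -110.31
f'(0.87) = -12.27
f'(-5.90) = 53.99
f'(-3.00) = 34.02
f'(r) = -0.75*r^2 - 13.56*r + 0.09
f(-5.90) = -185.15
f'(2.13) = -32.20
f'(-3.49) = 38.28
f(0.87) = -5.17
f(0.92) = -5.80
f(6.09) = -307.33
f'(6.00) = -108.27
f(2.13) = -32.93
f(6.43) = -346.15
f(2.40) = -42.24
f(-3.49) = -72.22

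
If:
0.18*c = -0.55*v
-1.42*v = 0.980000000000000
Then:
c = 2.11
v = -0.69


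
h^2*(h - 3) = h^3 - 3*h^2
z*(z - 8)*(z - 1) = z^3 - 9*z^2 + 8*z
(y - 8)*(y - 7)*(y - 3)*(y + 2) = y^4 - 16*y^3 + 65*y^2 + 34*y - 336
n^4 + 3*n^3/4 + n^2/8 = n^2*(n + 1/4)*(n + 1/2)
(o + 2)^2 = o^2 + 4*o + 4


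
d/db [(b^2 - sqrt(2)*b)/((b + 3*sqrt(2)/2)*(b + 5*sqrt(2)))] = 15*(sqrt(2)*b^2 + 4*b - 2*sqrt(2))/(2*b^4 + 26*sqrt(2)*b^3 + 229*b^2 + 390*sqrt(2)*b + 450)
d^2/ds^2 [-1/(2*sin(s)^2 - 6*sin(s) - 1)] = 2*(-8*sin(s)^4 + 18*sin(s)^3 - 10*sin(s)^2 - 33*sin(s) + 38)/(6*sin(s) + cos(2*s))^3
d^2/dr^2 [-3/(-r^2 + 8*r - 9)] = 6*(-r^2 + 8*r + 4*(r - 4)^2 - 9)/(r^2 - 8*r + 9)^3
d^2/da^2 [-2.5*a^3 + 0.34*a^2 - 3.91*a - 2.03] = 0.68 - 15.0*a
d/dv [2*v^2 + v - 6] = 4*v + 1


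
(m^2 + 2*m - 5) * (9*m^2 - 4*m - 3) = 9*m^4 + 14*m^3 - 56*m^2 + 14*m + 15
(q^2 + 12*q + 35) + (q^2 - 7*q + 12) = 2*q^2 + 5*q + 47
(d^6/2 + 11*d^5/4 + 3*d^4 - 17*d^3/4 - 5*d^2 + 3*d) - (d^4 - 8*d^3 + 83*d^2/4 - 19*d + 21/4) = d^6/2 + 11*d^5/4 + 2*d^4 + 15*d^3/4 - 103*d^2/4 + 22*d - 21/4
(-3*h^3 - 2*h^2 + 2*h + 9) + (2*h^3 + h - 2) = -h^3 - 2*h^2 + 3*h + 7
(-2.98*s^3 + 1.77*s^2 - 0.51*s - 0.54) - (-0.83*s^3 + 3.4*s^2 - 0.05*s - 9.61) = -2.15*s^3 - 1.63*s^2 - 0.46*s + 9.07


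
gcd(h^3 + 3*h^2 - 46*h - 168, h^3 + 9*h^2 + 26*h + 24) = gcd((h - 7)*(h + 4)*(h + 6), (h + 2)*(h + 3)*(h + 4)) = h + 4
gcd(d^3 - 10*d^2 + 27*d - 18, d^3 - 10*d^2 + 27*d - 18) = d^3 - 10*d^2 + 27*d - 18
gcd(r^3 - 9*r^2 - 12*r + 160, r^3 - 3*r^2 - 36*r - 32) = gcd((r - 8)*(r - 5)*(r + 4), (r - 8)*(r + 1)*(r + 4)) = r^2 - 4*r - 32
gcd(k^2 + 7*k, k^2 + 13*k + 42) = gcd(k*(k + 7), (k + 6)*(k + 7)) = k + 7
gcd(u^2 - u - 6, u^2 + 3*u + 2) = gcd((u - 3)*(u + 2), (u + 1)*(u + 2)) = u + 2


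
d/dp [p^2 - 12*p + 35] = 2*p - 12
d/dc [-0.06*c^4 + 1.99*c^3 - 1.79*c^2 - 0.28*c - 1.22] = -0.24*c^3 + 5.97*c^2 - 3.58*c - 0.28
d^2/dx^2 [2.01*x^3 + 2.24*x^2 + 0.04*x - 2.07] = 12.06*x + 4.48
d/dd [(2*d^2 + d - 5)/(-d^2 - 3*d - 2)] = (-5*d^2 - 18*d - 17)/(d^4 + 6*d^3 + 13*d^2 + 12*d + 4)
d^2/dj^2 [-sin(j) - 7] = sin(j)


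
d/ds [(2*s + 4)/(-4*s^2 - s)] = 4*(2*s^2 + 8*s + 1)/(s^2*(16*s^2 + 8*s + 1))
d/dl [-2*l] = -2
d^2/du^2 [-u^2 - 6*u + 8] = -2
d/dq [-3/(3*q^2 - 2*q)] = 6*(3*q - 1)/(q^2*(3*q - 2)^2)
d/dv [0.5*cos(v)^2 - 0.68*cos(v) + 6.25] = (0.68 - 1.0*cos(v))*sin(v)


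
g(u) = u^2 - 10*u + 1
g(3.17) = -20.65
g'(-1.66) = -13.32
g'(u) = 2*u - 10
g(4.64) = -23.87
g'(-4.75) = -19.50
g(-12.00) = 265.00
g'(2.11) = -5.78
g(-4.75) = 71.06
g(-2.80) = 36.84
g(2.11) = -15.65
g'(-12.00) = -34.00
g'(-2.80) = -15.60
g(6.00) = -23.00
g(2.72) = -18.80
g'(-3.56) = -17.12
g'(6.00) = 2.00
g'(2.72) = -4.56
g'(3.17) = -3.66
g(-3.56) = 49.27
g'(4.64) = -0.72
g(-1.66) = 20.36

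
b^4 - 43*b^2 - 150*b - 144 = (b - 8)*(b + 2)*(b + 3)^2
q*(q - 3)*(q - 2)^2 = q^4 - 7*q^3 + 16*q^2 - 12*q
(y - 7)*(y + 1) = y^2 - 6*y - 7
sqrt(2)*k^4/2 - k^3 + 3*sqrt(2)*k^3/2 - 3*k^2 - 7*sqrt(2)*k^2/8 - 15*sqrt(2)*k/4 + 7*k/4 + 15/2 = (k - 3/2)*(k + 5/2)*(k - sqrt(2))*(sqrt(2)*k/2 + sqrt(2))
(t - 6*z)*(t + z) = t^2 - 5*t*z - 6*z^2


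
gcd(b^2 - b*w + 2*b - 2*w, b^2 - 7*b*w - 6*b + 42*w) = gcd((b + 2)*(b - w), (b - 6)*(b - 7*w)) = 1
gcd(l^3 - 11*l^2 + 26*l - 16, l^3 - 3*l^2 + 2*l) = l^2 - 3*l + 2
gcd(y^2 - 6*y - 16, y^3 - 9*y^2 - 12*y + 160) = y - 8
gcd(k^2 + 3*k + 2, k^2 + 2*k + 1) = k + 1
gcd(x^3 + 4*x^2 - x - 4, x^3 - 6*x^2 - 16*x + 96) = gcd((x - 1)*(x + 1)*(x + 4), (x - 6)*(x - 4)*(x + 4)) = x + 4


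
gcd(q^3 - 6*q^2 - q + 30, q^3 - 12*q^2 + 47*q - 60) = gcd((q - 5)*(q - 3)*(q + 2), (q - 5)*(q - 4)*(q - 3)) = q^2 - 8*q + 15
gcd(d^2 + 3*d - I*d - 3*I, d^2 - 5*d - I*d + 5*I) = d - I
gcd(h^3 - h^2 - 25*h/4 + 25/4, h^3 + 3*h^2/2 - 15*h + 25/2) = h^2 - 7*h/2 + 5/2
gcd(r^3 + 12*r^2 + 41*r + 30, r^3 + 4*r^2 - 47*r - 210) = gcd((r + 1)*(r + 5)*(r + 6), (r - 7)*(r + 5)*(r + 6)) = r^2 + 11*r + 30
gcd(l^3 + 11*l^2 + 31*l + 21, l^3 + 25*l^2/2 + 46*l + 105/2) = l^2 + 10*l + 21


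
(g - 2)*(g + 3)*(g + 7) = g^3 + 8*g^2 + g - 42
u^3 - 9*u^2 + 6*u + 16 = (u - 8)*(u - 2)*(u + 1)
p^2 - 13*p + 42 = (p - 7)*(p - 6)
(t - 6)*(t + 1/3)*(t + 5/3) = t^3 - 4*t^2 - 103*t/9 - 10/3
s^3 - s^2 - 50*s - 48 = (s - 8)*(s + 1)*(s + 6)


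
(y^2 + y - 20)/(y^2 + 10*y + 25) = (y - 4)/(y + 5)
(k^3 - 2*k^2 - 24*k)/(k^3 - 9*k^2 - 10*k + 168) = k/(k - 7)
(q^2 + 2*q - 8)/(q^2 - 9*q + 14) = (q + 4)/(q - 7)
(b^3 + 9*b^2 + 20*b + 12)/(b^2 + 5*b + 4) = (b^2 + 8*b + 12)/(b + 4)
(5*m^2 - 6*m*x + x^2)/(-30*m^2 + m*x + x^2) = (-m + x)/(6*m + x)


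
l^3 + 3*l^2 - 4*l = l*(l - 1)*(l + 4)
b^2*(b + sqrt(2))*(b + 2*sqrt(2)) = b^4 + 3*sqrt(2)*b^3 + 4*b^2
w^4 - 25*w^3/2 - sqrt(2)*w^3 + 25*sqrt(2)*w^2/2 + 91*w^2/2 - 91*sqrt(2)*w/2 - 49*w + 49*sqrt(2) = (w - 7)*(w - 7/2)*(w - 2)*(w - sqrt(2))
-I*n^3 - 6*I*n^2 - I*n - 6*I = (n + 6)*(n - I)*(-I*n + 1)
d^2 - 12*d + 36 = (d - 6)^2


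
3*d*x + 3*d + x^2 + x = (3*d + x)*(x + 1)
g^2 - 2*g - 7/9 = (g - 7/3)*(g + 1/3)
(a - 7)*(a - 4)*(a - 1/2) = a^3 - 23*a^2/2 + 67*a/2 - 14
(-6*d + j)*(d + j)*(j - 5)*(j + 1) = -6*d^2*j^2 + 24*d^2*j + 30*d^2 - 5*d*j^3 + 20*d*j^2 + 25*d*j + j^4 - 4*j^3 - 5*j^2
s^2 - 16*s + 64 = (s - 8)^2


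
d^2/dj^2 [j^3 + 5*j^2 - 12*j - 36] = 6*j + 10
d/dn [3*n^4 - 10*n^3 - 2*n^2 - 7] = 2*n*(6*n^2 - 15*n - 2)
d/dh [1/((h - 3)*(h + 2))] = (1 - 2*h)/(h^4 - 2*h^3 - 11*h^2 + 12*h + 36)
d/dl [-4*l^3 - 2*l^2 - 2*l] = -12*l^2 - 4*l - 2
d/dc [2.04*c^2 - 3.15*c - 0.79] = 4.08*c - 3.15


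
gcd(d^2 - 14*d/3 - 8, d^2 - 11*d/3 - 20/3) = d + 4/3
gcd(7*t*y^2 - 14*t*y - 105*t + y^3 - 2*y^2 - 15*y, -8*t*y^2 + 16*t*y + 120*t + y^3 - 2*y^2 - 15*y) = y^2 - 2*y - 15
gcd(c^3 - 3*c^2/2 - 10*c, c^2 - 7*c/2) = c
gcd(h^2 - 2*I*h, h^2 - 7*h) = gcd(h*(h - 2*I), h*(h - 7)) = h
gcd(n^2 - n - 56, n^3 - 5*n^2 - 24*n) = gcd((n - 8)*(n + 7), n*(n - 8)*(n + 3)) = n - 8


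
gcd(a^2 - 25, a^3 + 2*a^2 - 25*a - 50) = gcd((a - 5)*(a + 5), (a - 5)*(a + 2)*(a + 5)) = a^2 - 25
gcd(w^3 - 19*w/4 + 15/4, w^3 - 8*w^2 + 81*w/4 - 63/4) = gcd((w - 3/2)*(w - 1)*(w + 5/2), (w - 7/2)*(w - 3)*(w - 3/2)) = w - 3/2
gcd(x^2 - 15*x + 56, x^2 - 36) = 1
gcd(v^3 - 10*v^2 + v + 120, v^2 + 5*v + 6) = v + 3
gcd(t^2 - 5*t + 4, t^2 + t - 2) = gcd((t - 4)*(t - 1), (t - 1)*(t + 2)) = t - 1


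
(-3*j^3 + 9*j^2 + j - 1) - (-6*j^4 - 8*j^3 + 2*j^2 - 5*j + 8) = 6*j^4 + 5*j^3 + 7*j^2 + 6*j - 9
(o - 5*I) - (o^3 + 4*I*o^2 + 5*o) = -o^3 - 4*I*o^2 - 4*o - 5*I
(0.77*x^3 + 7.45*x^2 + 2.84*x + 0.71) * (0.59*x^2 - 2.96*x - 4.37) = 0.4543*x^5 + 2.1163*x^4 - 23.7413*x^3 - 40.544*x^2 - 14.5124*x - 3.1027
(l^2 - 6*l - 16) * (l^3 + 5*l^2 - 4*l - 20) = l^5 - l^4 - 50*l^3 - 76*l^2 + 184*l + 320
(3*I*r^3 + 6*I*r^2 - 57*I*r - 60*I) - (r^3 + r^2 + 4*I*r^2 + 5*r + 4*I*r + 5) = -r^3 + 3*I*r^3 - r^2 + 2*I*r^2 - 5*r - 61*I*r - 5 - 60*I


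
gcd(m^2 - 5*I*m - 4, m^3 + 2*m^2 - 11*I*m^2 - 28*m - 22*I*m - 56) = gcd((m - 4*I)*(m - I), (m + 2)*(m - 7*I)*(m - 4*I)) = m - 4*I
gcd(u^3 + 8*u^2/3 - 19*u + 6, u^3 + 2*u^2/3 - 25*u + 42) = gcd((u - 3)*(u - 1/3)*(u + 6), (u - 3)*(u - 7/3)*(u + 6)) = u^2 + 3*u - 18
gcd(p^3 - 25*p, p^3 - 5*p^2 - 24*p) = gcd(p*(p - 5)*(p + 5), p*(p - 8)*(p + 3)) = p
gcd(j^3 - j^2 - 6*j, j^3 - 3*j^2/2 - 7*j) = j^2 + 2*j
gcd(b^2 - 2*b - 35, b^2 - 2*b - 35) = b^2 - 2*b - 35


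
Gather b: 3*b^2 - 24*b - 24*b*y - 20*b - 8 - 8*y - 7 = 3*b^2 + b*(-24*y - 44) - 8*y - 15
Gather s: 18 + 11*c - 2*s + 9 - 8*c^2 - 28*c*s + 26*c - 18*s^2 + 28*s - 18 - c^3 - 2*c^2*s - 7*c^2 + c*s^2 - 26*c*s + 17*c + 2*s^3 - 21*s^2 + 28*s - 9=-c^3 - 15*c^2 + 54*c + 2*s^3 + s^2*(c - 39) + s*(-2*c^2 - 54*c + 54)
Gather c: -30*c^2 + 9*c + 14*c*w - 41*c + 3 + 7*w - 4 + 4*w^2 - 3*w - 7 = -30*c^2 + c*(14*w - 32) + 4*w^2 + 4*w - 8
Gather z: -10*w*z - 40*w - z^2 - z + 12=-40*w - z^2 + z*(-10*w - 1) + 12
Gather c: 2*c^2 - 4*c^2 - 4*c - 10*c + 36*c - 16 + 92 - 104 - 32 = -2*c^2 + 22*c - 60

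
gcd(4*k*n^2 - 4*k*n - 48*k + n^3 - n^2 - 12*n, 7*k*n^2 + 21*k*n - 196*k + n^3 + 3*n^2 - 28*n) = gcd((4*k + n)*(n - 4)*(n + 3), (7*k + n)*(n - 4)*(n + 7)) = n - 4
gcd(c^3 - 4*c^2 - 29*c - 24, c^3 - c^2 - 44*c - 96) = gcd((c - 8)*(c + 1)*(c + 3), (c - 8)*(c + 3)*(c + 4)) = c^2 - 5*c - 24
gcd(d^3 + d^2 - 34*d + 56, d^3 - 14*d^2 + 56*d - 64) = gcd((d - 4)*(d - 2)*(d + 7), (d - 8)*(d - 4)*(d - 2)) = d^2 - 6*d + 8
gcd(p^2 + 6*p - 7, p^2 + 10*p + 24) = 1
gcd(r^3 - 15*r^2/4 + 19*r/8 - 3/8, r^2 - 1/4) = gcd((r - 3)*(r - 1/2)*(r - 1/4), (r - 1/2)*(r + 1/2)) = r - 1/2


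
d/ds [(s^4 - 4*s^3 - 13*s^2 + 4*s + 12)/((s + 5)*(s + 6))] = (2*s^5 + 29*s^4 + 32*s^3 - 507*s^2 - 804*s - 12)/(s^4 + 22*s^3 + 181*s^2 + 660*s + 900)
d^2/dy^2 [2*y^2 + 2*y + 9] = 4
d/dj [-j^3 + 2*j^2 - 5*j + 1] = -3*j^2 + 4*j - 5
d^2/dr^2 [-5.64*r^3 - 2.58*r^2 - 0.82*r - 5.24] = -33.84*r - 5.16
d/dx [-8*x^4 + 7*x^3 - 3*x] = -32*x^3 + 21*x^2 - 3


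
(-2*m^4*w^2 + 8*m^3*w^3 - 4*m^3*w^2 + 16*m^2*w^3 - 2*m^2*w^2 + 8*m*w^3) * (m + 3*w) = -2*m^5*w^2 + 2*m^4*w^3 - 4*m^4*w^2 + 24*m^3*w^4 + 4*m^3*w^3 - 2*m^3*w^2 + 48*m^2*w^4 + 2*m^2*w^3 + 24*m*w^4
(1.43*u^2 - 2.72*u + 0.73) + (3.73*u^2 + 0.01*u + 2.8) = 5.16*u^2 - 2.71*u + 3.53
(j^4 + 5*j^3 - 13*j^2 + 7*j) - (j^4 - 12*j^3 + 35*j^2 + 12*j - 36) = 17*j^3 - 48*j^2 - 5*j + 36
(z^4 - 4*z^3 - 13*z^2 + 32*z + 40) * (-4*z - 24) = -4*z^5 - 8*z^4 + 148*z^3 + 184*z^2 - 928*z - 960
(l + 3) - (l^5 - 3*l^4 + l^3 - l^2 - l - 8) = -l^5 + 3*l^4 - l^3 + l^2 + 2*l + 11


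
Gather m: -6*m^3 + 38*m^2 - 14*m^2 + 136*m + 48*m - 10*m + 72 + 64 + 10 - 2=-6*m^3 + 24*m^2 + 174*m + 144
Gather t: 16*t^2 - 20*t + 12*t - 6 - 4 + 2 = 16*t^2 - 8*t - 8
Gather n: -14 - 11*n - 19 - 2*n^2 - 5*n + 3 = -2*n^2 - 16*n - 30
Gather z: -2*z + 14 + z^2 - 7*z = z^2 - 9*z + 14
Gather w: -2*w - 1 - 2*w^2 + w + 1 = -2*w^2 - w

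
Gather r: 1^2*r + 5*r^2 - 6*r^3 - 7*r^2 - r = -6*r^3 - 2*r^2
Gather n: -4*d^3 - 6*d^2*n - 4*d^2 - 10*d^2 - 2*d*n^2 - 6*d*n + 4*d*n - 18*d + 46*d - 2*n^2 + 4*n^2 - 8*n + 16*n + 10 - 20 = -4*d^3 - 14*d^2 + 28*d + n^2*(2 - 2*d) + n*(-6*d^2 - 2*d + 8) - 10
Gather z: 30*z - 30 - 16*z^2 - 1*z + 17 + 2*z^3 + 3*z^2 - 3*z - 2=2*z^3 - 13*z^2 + 26*z - 15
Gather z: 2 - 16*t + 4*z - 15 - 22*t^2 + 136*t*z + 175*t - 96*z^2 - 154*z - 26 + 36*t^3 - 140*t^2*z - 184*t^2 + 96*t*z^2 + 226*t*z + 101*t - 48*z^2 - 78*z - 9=36*t^3 - 206*t^2 + 260*t + z^2*(96*t - 144) + z*(-140*t^2 + 362*t - 228) - 48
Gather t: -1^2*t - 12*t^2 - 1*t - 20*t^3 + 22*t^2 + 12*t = -20*t^3 + 10*t^2 + 10*t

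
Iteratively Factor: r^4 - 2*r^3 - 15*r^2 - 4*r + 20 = (r + 2)*(r^3 - 4*r^2 - 7*r + 10) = (r - 1)*(r + 2)*(r^2 - 3*r - 10) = (r - 1)*(r + 2)^2*(r - 5)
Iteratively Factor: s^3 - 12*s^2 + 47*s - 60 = (s - 5)*(s^2 - 7*s + 12) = (s - 5)*(s - 4)*(s - 3)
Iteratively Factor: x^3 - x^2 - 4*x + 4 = (x - 1)*(x^2 - 4) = (x - 1)*(x + 2)*(x - 2)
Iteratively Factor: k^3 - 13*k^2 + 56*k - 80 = (k - 4)*(k^2 - 9*k + 20) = (k - 5)*(k - 4)*(k - 4)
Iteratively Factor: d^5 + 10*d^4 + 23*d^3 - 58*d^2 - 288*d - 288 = (d + 4)*(d^4 + 6*d^3 - d^2 - 54*d - 72) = (d + 4)^2*(d^3 + 2*d^2 - 9*d - 18) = (d + 3)*(d + 4)^2*(d^2 - d - 6) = (d + 2)*(d + 3)*(d + 4)^2*(d - 3)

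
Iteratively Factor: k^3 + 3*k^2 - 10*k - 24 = (k - 3)*(k^2 + 6*k + 8) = (k - 3)*(k + 2)*(k + 4)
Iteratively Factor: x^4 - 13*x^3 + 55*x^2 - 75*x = (x - 3)*(x^3 - 10*x^2 + 25*x) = (x - 5)*(x - 3)*(x^2 - 5*x) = x*(x - 5)*(x - 3)*(x - 5)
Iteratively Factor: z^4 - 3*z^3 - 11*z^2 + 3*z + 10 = (z + 1)*(z^3 - 4*z^2 - 7*z + 10) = (z + 1)*(z + 2)*(z^2 - 6*z + 5) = (z - 5)*(z + 1)*(z + 2)*(z - 1)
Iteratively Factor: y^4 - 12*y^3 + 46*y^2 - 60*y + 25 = (y - 1)*(y^3 - 11*y^2 + 35*y - 25) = (y - 1)^2*(y^2 - 10*y + 25) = (y - 5)*(y - 1)^2*(y - 5)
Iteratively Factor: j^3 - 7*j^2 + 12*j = (j - 3)*(j^2 - 4*j) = (j - 4)*(j - 3)*(j)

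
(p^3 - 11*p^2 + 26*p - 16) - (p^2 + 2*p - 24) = p^3 - 12*p^2 + 24*p + 8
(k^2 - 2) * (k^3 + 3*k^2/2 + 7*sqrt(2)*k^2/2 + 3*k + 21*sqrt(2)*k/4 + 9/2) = k^5 + 3*k^4/2 + 7*sqrt(2)*k^4/2 + k^3 + 21*sqrt(2)*k^3/4 - 7*sqrt(2)*k^2 + 3*k^2/2 - 21*sqrt(2)*k/2 - 6*k - 9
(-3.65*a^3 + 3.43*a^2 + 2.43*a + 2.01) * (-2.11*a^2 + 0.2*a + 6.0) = 7.7015*a^5 - 7.9673*a^4 - 26.3413*a^3 + 16.8249*a^2 + 14.982*a + 12.06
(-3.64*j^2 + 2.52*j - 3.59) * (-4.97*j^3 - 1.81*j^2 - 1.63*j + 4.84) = 18.0908*j^5 - 5.936*j^4 + 19.2143*j^3 - 15.2273*j^2 + 18.0485*j - 17.3756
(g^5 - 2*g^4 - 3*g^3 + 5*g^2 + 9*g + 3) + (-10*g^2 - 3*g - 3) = g^5 - 2*g^4 - 3*g^3 - 5*g^2 + 6*g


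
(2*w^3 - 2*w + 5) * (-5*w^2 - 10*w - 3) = -10*w^5 - 20*w^4 + 4*w^3 - 5*w^2 - 44*w - 15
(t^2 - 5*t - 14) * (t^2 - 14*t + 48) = t^4 - 19*t^3 + 104*t^2 - 44*t - 672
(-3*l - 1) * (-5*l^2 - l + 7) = 15*l^3 + 8*l^2 - 20*l - 7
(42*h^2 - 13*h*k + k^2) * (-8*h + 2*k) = -336*h^3 + 188*h^2*k - 34*h*k^2 + 2*k^3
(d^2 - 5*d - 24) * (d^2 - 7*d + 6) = d^4 - 12*d^3 + 17*d^2 + 138*d - 144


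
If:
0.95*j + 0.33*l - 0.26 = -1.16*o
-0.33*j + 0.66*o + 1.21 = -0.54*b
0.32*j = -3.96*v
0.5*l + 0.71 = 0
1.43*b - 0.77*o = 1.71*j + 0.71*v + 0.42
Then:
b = 3.53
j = 4.06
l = -1.42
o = -2.69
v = -0.33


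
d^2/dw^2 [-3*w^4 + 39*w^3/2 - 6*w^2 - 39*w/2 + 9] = -36*w^2 + 117*w - 12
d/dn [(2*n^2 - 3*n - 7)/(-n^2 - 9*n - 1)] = 3*(-7*n^2 - 6*n - 20)/(n^4 + 18*n^3 + 83*n^2 + 18*n + 1)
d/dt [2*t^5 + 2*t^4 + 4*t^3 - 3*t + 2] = 10*t^4 + 8*t^3 + 12*t^2 - 3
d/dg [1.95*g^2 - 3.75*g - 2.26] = 3.9*g - 3.75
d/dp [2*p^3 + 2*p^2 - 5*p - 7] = 6*p^2 + 4*p - 5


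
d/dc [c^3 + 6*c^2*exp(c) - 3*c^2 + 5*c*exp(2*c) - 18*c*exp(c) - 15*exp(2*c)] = 6*c^2*exp(c) + 3*c^2 + 10*c*exp(2*c) - 6*c*exp(c) - 6*c - 25*exp(2*c) - 18*exp(c)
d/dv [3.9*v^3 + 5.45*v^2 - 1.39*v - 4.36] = 11.7*v^2 + 10.9*v - 1.39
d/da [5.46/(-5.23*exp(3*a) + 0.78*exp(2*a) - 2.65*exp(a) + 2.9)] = (85.6674*exp(2*a) - 8.5176*exp(a) + 14.469)*exp(a)/(5.23*exp(3*a) - 0.78*exp(2*a) + 2.65*exp(a) - 2.9)^2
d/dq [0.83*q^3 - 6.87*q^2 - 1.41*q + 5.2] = 2.49*q^2 - 13.74*q - 1.41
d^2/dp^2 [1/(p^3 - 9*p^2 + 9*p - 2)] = 6*((3 - p)*(p^3 - 9*p^2 + 9*p - 2) + 3*(p^2 - 6*p + 3)^2)/(p^3 - 9*p^2 + 9*p - 2)^3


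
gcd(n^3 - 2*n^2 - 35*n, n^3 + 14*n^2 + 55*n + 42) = 1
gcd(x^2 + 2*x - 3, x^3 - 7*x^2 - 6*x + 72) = x + 3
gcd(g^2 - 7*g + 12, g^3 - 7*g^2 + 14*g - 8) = g - 4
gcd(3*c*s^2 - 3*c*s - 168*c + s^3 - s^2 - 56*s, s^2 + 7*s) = s + 7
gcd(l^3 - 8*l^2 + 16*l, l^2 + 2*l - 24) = l - 4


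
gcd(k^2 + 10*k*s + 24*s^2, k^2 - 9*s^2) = 1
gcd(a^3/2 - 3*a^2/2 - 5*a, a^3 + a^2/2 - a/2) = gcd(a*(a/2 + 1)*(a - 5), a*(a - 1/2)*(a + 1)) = a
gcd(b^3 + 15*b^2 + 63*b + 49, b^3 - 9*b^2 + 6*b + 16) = b + 1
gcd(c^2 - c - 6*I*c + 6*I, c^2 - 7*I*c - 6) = c - 6*I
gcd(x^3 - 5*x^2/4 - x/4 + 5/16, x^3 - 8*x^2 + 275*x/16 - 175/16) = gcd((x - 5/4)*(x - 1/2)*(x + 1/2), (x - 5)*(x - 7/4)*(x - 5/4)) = x - 5/4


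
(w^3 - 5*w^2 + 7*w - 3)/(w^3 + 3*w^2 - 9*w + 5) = (w - 3)/(w + 5)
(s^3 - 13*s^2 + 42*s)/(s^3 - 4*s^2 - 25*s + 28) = s*(s - 6)/(s^2 + 3*s - 4)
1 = 1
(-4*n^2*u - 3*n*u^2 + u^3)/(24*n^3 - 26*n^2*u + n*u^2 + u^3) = u*(n + u)/(-6*n^2 + 5*n*u + u^2)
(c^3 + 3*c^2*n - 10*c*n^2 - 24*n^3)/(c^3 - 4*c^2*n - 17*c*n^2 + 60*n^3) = (c + 2*n)/(c - 5*n)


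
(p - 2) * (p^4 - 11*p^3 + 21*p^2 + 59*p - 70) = p^5 - 13*p^4 + 43*p^3 + 17*p^2 - 188*p + 140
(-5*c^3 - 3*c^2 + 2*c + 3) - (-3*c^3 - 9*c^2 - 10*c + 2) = -2*c^3 + 6*c^2 + 12*c + 1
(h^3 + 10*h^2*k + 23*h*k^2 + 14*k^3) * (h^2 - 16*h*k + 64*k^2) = h^5 - 6*h^4*k - 73*h^3*k^2 + 286*h^2*k^3 + 1248*h*k^4 + 896*k^5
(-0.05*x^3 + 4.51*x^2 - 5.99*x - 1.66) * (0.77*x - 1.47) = -0.0385*x^4 + 3.5462*x^3 - 11.242*x^2 + 7.5271*x + 2.4402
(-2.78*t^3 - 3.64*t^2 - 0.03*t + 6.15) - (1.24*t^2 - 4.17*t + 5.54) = -2.78*t^3 - 4.88*t^2 + 4.14*t + 0.61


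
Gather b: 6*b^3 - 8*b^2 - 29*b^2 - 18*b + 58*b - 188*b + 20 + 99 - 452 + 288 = 6*b^3 - 37*b^2 - 148*b - 45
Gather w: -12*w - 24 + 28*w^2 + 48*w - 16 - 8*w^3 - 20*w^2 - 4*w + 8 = -8*w^3 + 8*w^2 + 32*w - 32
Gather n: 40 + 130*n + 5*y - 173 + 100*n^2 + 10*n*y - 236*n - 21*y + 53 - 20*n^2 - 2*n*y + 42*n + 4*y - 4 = 80*n^2 + n*(8*y - 64) - 12*y - 84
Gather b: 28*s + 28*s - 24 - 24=56*s - 48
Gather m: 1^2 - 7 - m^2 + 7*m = -m^2 + 7*m - 6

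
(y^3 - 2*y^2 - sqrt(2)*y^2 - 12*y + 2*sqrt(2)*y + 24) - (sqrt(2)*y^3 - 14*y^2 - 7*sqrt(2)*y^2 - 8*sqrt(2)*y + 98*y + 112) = -sqrt(2)*y^3 + y^3 + 6*sqrt(2)*y^2 + 12*y^2 - 110*y + 10*sqrt(2)*y - 88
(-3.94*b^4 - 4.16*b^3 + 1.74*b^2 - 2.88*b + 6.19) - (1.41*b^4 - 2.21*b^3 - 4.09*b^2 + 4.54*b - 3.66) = -5.35*b^4 - 1.95*b^3 + 5.83*b^2 - 7.42*b + 9.85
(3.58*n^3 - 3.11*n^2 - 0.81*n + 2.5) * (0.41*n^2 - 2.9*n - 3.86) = 1.4678*n^5 - 11.6571*n^4 - 5.1319*n^3 + 15.3786*n^2 - 4.1234*n - 9.65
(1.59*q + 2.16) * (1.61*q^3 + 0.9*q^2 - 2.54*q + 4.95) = 2.5599*q^4 + 4.9086*q^3 - 2.0946*q^2 + 2.3841*q + 10.692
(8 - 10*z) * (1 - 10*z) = 100*z^2 - 90*z + 8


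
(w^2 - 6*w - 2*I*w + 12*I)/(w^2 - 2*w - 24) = (w - 2*I)/(w + 4)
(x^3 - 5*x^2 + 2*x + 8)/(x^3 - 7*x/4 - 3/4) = 4*(x^2 - 6*x + 8)/(4*x^2 - 4*x - 3)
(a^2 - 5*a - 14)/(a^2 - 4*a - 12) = (a - 7)/(a - 6)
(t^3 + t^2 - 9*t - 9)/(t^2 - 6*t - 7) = (t^2 - 9)/(t - 7)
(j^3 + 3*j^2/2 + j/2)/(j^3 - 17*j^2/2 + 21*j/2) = (2*j^2 + 3*j + 1)/(2*j^2 - 17*j + 21)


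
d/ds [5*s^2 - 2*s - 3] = 10*s - 2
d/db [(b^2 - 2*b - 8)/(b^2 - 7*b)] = (-5*b^2 + 16*b - 56)/(b^2*(b^2 - 14*b + 49))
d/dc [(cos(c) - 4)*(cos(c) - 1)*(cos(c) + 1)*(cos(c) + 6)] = 2*(-2*cos(c)^3 - 3*cos(c)^2 + 25*cos(c) + 1)*sin(c)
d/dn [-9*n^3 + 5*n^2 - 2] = n*(10 - 27*n)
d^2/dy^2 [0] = 0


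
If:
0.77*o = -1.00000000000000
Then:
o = -1.30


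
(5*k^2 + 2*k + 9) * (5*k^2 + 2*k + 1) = 25*k^4 + 20*k^3 + 54*k^2 + 20*k + 9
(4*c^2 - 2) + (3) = 4*c^2 + 1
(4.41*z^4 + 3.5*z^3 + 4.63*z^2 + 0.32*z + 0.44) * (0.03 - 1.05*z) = -4.6305*z^5 - 3.5427*z^4 - 4.7565*z^3 - 0.1971*z^2 - 0.4524*z + 0.0132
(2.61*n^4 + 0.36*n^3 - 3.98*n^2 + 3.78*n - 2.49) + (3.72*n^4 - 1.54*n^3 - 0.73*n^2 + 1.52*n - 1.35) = 6.33*n^4 - 1.18*n^3 - 4.71*n^2 + 5.3*n - 3.84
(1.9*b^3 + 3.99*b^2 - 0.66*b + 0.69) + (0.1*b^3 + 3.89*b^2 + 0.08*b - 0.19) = 2.0*b^3 + 7.88*b^2 - 0.58*b + 0.5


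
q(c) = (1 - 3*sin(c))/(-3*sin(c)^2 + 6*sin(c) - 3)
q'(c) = (1 - 3*sin(c))*(6*sin(c)*cos(c) - 6*cos(c))/(-3*sin(c)^2 + 6*sin(c) - 3)^2 - 3*cos(c)/(-3*sin(c)^2 + 6*sin(c) - 3)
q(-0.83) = -0.35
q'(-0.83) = -0.05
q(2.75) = 0.13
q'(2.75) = -2.80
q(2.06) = 39.93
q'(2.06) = -354.13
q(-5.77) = 0.61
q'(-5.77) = 5.44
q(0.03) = -0.32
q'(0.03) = 0.40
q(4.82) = -0.33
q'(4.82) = -0.01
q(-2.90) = -0.37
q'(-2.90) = -0.05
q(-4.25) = 50.93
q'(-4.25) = -473.19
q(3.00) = -0.26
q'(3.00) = -0.74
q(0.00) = -0.33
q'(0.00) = 0.33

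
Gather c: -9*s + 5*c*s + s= 5*c*s - 8*s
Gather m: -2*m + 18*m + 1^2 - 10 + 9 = 16*m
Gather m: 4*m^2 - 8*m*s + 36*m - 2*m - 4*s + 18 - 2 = 4*m^2 + m*(34 - 8*s) - 4*s + 16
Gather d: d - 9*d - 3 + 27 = 24 - 8*d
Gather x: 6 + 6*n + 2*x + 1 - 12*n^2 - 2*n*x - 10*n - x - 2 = -12*n^2 - 4*n + x*(1 - 2*n) + 5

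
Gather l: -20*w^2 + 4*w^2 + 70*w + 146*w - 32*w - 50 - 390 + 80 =-16*w^2 + 184*w - 360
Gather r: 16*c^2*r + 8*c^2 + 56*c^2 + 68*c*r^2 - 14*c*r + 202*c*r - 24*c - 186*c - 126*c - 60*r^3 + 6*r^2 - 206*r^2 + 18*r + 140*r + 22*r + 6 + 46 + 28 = 64*c^2 - 336*c - 60*r^3 + r^2*(68*c - 200) + r*(16*c^2 + 188*c + 180) + 80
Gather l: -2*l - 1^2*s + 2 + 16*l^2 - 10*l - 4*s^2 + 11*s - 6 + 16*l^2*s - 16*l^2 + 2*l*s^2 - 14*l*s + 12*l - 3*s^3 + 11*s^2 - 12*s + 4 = 16*l^2*s + l*(2*s^2 - 14*s) - 3*s^3 + 7*s^2 - 2*s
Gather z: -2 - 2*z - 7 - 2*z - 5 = -4*z - 14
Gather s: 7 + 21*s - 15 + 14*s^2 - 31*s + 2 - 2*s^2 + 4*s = 12*s^2 - 6*s - 6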